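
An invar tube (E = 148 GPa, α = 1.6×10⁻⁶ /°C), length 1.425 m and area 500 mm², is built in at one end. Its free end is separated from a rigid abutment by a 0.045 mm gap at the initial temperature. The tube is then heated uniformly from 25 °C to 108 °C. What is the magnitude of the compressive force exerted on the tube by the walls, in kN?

P ≈ 7.49 kN

If the wall were absent the tube would grow by αΔT L = 1.6×10⁻⁶ × 83 × 1425 = 0.1892 mm.
This exceeds the 0.045 mm gap, so the wall pushes back. The portion of expansion that must be recovered elastically is δ_free − gap = 0.1892 − 0.045 = 0.1442 mm.
That suppressed elongation corresponds to σ = E·Δ/L = 148×10³ × 0.1442/1425 = 14.98 MPa.
Force on the wall = σA = 14.98 × 500 mm² = 7.49 kN.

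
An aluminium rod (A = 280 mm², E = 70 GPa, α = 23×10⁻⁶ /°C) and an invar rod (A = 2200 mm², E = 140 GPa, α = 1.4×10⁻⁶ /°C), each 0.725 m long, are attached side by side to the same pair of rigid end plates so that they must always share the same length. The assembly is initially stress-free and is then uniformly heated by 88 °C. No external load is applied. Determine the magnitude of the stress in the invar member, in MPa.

σ ≈ 15.9 MPa (tensile)

Equilibrium of a rigid end plate with no external load gives equal and opposite internal forces ±P in the two members. Since α_{aluminium} > α_{invar}, heating drives the aluminium into compression and the invar into tension.
Equating the net (thermal + elastic) strains gives |α₁ − α₂|·ΔT = P·[1/(A₁E₁) + 1/(A₂E₂)].
|α₁ − α₂|·ΔT = 21.6×10⁻⁶ × 88 = 0.001901.
1/(A₁E₁) + 1/(A₂E₂) = 1/(280×70×10³) + 1/(2200×140×10³) = 5.427×10⁻⁸ N⁻¹.
So P = 0.001901 / 5.427×10⁻⁸ = 35.03 kN.
σ_{invar} = P/A₂ = 35030/2200 = 15.92 MPa, tensile.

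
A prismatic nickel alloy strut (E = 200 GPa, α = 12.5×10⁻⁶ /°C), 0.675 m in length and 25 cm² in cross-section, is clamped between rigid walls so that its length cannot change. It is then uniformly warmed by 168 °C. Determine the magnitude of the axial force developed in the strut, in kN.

Full restraint means ε = 0, so the stress is σ = EαΔT = 200×10³ × 12.5×10⁻⁶ × 168 = 420 MPa.
P = AEαΔT = 2500 × 200×10³ × 12.5×10⁻⁶ × 168 = 1050 kN (compressive).

P ≈ 1050 kN (compressive)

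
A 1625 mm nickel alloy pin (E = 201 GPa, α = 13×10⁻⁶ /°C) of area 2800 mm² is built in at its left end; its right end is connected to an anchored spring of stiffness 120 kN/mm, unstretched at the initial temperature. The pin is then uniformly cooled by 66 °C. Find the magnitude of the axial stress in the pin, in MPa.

If the spring were absent the pin would shorten by αΔT L = 13×10⁻⁶ × 66 × 1625 = 1.394 mm.
With a force P in the spring, the elastic change of the pin is PL/(AE) and that of the spring is P/k; compatibility requires their sum to equal δ_free.
So P = δ_free / [L/(AE) + 1/k] = 1.394 / [ 1625/(2800×201×10³) + 1/(120×10³) ].
P = 1.394 / 1.122×10⁻⁵ = 124300 N.
σ = P/A = 124300/2800 = 44.38 MPa.

σ ≈ 44.4 MPa (tensile)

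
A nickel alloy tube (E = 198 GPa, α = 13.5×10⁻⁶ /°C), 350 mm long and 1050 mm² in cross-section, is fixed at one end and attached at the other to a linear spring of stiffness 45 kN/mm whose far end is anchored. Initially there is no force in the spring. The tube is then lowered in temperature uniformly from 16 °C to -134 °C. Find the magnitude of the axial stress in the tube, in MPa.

If the spring were absent the tube would shorten by αΔT L = 13.5×10⁻⁶ × 150 × 350 = 0.7087 mm.
With a force P in the spring, the elastic change of the tube is PL/(AE) and that of the spring is P/k; compatibility requires their sum to equal δ_free.
P [ L/(AE) + 1/k ] = δ_free → P [ 350/(1050×198×10³) + 1/(45×10³) ] = 0.7087.
P = 0.7087 / 2.391×10⁻⁵ = 29650 N.
σ = P/A = 29650/1050 = 28.24 MPa.

σ ≈ 28.2 MPa (tensile)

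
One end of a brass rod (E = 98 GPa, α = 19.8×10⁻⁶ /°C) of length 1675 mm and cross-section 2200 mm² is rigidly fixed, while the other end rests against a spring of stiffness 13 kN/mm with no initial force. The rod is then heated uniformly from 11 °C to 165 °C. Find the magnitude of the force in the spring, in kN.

P ≈ 60.3 kN

If the spring were absent the rod would lengthen by αΔT L = 19.8×10⁻⁶ × 154 × 1675 = 5.107 mm.
Let P be the compressive force at the spring. The rod shortens elastically by PL/(AE) and the spring compresses by P/k; together these equal δ_free.
P [ L/(AE) + 1/k ] = δ_free → P [ 1675/(2200×98×10³) + 1/(13×10³) ] = 5.107.
P = 5.107 / 8.469×10⁻⁵ = 60310 N.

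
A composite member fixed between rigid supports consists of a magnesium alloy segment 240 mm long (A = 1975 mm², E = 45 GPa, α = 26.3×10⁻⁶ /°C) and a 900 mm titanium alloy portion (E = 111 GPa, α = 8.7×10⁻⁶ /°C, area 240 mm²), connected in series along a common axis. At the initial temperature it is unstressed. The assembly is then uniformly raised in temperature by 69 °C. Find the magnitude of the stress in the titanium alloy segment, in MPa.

If the supports were absent, the total length change would be Σ αᵢΔT Lᵢ = 26.3×10⁻⁶×69×240 + 8.7×10⁻⁶×69×900 = 0.9758 mm.
The walls prevent any net length change, so an axial force P (same in every segment) develops. Compatibility: P · Σ Lᵢ/(AᵢEᵢ) = δ_free.
The series flexibility is Σ Lᵢ/(AᵢEᵢ) = 240/(1975×45×10³) + 900/(240×111×10³) = 3.648×10⁻⁵ mm/N.
P = 0.9758 / 3.648×10⁻⁵ = 26750 N = 26.75 kN, compressive.
σ_{titanium alloy} = P / A = 26750 / 240 = 111.4 MPa.

σ ≈ 111 MPa (compressive)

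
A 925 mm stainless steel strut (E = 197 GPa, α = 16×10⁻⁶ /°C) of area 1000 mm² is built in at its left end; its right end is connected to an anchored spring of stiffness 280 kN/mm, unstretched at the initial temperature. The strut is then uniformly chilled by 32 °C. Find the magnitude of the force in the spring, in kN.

If the spring were absent the strut would shorten by αΔT L = 16×10⁻⁶ × 32 × 925 = 0.4736 mm.
With a force P in the spring, the elastic change of the strut is PL/(AE) and that of the spring is P/k; compatibility requires their sum to equal δ_free.
So P = δ_free / [L/(AE) + 1/k] = 0.4736 / [ 925/(1000×197×10³) + 1/(280×10³) ].
P = 0.4736 / 8.267×10⁻⁶ = 57290 N.

P ≈ 57.3 kN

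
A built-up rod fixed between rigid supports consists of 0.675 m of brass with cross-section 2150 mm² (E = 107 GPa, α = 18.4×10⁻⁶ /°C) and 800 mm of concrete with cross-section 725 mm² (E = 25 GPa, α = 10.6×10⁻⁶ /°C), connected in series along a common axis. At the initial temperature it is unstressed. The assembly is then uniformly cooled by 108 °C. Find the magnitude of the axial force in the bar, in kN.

Free thermal contraction of the whole bar: Σ αᵢΔT Lᵢ = 18.4×10⁻⁶×108×675 + 10.6×10⁻⁶×108×800 = 2.257 mm.
The walls prevent any net length change, so an axial force P (same in every segment) develops. Compatibility: P · Σ Lᵢ/(AᵢEᵢ) = δ_free.
Σ Lᵢ/(AᵢEᵢ) = 675/(2150×107×10³) + 800/(725×25×10³) = 4.707×10⁻⁵ mm/N.
P = 2.257 / 4.707×10⁻⁵ = 47950 N = 47.95 kN, tensile.

P ≈ 48 kN (tensile)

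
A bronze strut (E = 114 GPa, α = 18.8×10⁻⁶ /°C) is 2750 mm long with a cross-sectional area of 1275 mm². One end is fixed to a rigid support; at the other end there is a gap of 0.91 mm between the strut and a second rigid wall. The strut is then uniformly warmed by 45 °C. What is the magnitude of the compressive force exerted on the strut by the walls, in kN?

Free thermal elongation = αΔT L = 18.8×10⁻⁶ × 45 × 2750 = 2.326 mm.
After closing the 0.91 mm clearance, 2.326 − 0.91 = 1.416 mm of expansion remains to be suppressed by the wall.
Compatibility: PL/(AE) = 1.416 mm, so σ = P/A = E × (1.416/2750) = 58.72 MPa.
P = σA = 58.72 × 1275 = 74.87 kN.

P ≈ 74.9 kN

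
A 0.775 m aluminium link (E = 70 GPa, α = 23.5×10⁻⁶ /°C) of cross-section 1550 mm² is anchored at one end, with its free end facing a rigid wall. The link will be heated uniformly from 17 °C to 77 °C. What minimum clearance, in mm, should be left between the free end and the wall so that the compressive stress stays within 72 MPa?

g ≈ 0.296 mm

With no wall the link would lengthen by αΔT L = 23.5×10⁻⁶ × 60 × 775 = 1.093 mm.
A stress of 72 MPa corresponds to the wall pushing the link back by σL/E = 72×775/(70×10³) = 0.7971 mm.
The gap must absorb the remainder: g_min = 1.093 − 0.7971 = 0.2956 mm.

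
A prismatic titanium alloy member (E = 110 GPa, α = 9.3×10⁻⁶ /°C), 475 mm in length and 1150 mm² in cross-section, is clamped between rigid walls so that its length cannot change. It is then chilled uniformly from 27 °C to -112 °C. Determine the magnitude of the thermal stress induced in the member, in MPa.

With length fixed, the mechanical strain must cancel the thermal strain αΔT = 9.3×10⁻⁶ × 139 = 1292.7×10⁻⁶.
Hence σ = E·αΔT = 110×10³ × 1292.7×10⁻⁶ = 142.2 MPa, tensile.

σ ≈ 142 MPa (tensile)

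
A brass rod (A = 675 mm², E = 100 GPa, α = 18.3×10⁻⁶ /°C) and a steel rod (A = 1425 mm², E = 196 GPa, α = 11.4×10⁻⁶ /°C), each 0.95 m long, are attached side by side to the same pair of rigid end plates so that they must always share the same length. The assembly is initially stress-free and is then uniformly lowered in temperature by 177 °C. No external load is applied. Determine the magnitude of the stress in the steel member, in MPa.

Equilibrium of a rigid end plate with no external load gives equal and opposite internal forces ±P in the two members. Since α_{brass} > α_{steel}, cooling drives the brass into tension and the steel into compression.
Equating the net (thermal + elastic) strains gives |α₁ − α₂|·ΔT = P·[1/(A₁E₁) + 1/(A₂E₂)].
|α₁ − α₂|·ΔT = 6.9×10⁻⁶ × 177 = 0.001221.
1/(A₁E₁) + 1/(A₂E₂) = 1/(675×100×10³) + 1/(1425×196×10³) = 1.84×10⁻⁸ N⁻¹.
P = 0.001221 / 1.84×10⁻⁸ = 66390 N = 66.39 kN.
σ_{steel} = P/A₂ = 66390/1425 = 46.59 MPa, compressive.

σ ≈ 46.6 MPa (compressive)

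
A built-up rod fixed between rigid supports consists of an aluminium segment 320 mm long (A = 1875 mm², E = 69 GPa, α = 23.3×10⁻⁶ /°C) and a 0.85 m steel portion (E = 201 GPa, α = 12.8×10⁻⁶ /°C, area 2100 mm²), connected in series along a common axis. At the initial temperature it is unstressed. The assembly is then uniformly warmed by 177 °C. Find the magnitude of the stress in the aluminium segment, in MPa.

Free thermal expansion of the whole bar: Σ αᵢΔT Lᵢ = 23.3×10⁻⁶×177×320 + 12.8×10⁻⁶×177×850 = 3.245 mm.
The walls prevent any net length change, so an axial force P (same in every segment) develops. Compatibility: P · Σ Lᵢ/(AᵢEᵢ) = δ_free.
Σ Lᵢ/(AᵢEᵢ) = 320/(1875×69×10³) + 850/(2100×201×10³) = 4.487×10⁻⁶ mm/N.
So P = 3.245 / 4.487×10⁻⁶ = 723.3 kN, compressive.
σ_{aluminium} = P / A = 723300 / 1875 = 385.7 MPa.

σ ≈ 386 MPa (compressive)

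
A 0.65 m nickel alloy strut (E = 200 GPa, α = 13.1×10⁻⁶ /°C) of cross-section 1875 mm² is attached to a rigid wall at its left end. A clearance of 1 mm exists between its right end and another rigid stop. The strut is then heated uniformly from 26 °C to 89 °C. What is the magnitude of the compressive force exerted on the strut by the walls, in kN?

P ≈ 0 kN

Unrestrained expansion: δ_free = αΔT L = 13.1×10⁻⁶ × 63 × 650 = 0.5364 mm.
This is smaller than the 1 mm clearance, so the strut expands freely without reaching the stop — the stress is zero.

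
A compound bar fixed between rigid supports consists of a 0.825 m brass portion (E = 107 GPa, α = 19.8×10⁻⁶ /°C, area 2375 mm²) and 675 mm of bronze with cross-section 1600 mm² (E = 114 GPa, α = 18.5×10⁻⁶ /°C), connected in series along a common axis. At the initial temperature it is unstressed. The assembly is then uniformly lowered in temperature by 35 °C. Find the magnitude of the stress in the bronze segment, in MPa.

With the walls removed the bar would change length by δ_free = Σ αᵢΔT Lᵢ = 19.8×10⁻⁶×35×825 + 18.5×10⁻⁶×35×675 = 1.009 mm.
The walls prevent any net length change, so an axial force P (same in every segment) develops. Compatibility: P · Σ Lᵢ/(AᵢEᵢ) = δ_free.
Σ Lᵢ/(AᵢEᵢ) = 825/(2375×107×10³) + 675/(1600×114×10³) = 6.947×10⁻⁶ mm/N.
Hence P = δ_free / Σ(L/AE) = 1.009/6.947×10⁻⁶ = 145.2 kN (tensile).
σ_{bronze} = P / A = 145200 / 1600 = 90.76 MPa.

σ ≈ 90.8 MPa (tensile)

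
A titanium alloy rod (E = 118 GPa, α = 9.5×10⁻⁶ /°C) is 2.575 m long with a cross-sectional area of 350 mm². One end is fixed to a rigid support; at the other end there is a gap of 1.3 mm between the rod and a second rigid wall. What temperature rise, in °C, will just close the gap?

Contact occurs when the free expansion equals the gap: αΔT L = 1.3 mm.
So ΔT = g/(αL) = 1.3/(9.5×10⁻⁶ × 2575) = 53.14 °C.

ΔT ≈ 53.1 °C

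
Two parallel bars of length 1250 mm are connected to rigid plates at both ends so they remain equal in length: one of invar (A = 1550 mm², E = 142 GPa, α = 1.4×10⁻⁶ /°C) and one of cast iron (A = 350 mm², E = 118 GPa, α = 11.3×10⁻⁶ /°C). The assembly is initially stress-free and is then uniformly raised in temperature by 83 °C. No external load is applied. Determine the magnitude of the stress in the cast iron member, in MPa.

σ ≈ 81.6 MPa (compressive)

Both members must finish at the same length. With the larger α, the cast iron tends to over-expand; the plates restrain it, putting the cast iron in compression and the invar in tension. With no external load the two internal forces are equal and opposite, magnitude P.
Setting the final lengths equal and cancelling L: (α₁ − α₂)ΔT = P/(A₁E₁) + P/(A₂E₂).
|α₁ − α₂|·ΔT = 9.9×10⁻⁶ × 83 = 0.0008217.
1/(A₁E₁) + 1/(A₂E₂) = 1/(1550×142×10³) + 1/(350×118×10³) = 2.876×10⁻⁸ N⁻¹.
P = 0.0008217 / 2.876×10⁻⁸ = 28570 N = 28.57 kN.
σ_{cast iron} = P/A₂ = 28570/350 = 81.64 MPa, compressive.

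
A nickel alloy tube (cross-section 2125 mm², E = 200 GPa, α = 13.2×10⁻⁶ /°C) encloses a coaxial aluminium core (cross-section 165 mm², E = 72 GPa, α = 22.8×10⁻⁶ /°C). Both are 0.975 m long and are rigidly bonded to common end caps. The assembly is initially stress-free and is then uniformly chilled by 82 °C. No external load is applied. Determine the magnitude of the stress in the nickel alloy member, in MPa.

σ ≈ 4.28 MPa (compressive)

Equilibrium of a rigid end plate with no external load gives equal and opposite internal forces ±P in the two members. Since α_{aluminium} > α_{nickel alloy}, cooling drives the aluminium into tension and the nickel alloy into compression.
Setting the final lengths equal and cancelling L: (α₁ − α₂)ΔT = P/(A₁E₁) + P/(A₂E₂).
|α₁ − α₂|·ΔT = 9.6×10⁻⁶ × 82 = 0.0007872.
1/(A₁E₁) + 1/(A₂E₂) = 1/(2125×200×10³) + 1/(165×72×10³) = 8.653×10⁻⁸ N⁻¹.
So P = 0.0007872 / 8.653×10⁻⁸ = 9.098 kN.
σ_{nickel alloy} = P/A₁ = 9098/2125 = 4.281 MPa, compressive.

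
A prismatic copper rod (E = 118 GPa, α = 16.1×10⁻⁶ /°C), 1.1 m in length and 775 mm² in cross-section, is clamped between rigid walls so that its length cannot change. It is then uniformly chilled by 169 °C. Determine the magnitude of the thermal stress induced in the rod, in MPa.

σ ≈ 321 MPa (tensile)

Because both ends are immovable the net strain is zero, and the suppressed thermal strain is αΔT = 16.1×10⁻⁶ × 169 = 2720.9×10⁻⁶.
Hence σ = E·αΔT = 118×10³ × 2720.9×10⁻⁶ = 321.1 MPa, tensile.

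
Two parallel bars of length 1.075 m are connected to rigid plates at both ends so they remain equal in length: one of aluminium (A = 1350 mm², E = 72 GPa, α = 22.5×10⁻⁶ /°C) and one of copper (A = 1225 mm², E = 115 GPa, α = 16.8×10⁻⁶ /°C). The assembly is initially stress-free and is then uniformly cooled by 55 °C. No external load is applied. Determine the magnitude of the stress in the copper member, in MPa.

σ ≈ 14.7 MPa (compressive)

Equilibrium of a rigid end plate with no external load gives equal and opposite internal forces ±P in the two members. Since α_{aluminium} > α_{copper}, cooling drives the aluminium into tension and the copper into compression.
Setting the final lengths equal and cancelling L: (α₁ − α₂)ΔT = P/(A₁E₁) + P/(A₂E₂).
|α₁ − α₂|·ΔT = 5.7×10⁻⁶ × 55 = 0.0003135.
1/(A₁E₁) + 1/(A₂E₂) = 1/(1350×72×10³) + 1/(1225×115×10³) = 1.739×10⁻⁸ N⁻¹.
P = 0.0003135 / 1.739×10⁻⁸ = 18030 N = 18.03 kN.
σ_{copper} = P/A₂ = 18030/1225 = 14.72 MPa, compressive.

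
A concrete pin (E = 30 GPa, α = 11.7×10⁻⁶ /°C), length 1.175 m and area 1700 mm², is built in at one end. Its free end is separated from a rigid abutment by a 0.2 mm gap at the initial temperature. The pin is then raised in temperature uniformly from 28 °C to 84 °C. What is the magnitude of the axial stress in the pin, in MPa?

If the wall were absent the pin would grow by αΔT L = 11.7×10⁻⁶ × 56 × 1175 = 0.7699 mm.
This exceeds the 0.2 mm gap, so the wall pushes back. The portion of expansion that must be recovered elastically is δ_free − gap = 0.7699 − 0.2 = 0.5699 mm.
So σ = E(δ_free − g)/L = 30×10³ × 0.5699/1175 = 14.55 MPa.

σ ≈ 14.5 MPa (compressive)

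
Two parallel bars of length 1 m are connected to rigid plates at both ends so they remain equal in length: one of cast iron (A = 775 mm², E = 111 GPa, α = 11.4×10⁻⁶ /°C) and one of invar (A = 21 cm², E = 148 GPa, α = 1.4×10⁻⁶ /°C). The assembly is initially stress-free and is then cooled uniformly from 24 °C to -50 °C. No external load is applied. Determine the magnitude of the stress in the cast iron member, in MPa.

σ ≈ 64.3 MPa (tensile)

Equilibrium of a rigid end plate with no external load gives equal and opposite internal forces ±P in the two members. Since α_{cast iron} > α_{invar}, cooling drives the cast iron into tension and the invar into compression.
Compatibility of the two members (thermal + elastic change equal): (α₁ − α₂)ΔT = P·[1/(A₁E₁) + 1/(A₂E₂)].
|α₁ − α₂|·ΔT = 10×10⁻⁶ × 74 = 0.00074.
1/(A₁E₁) + 1/(A₂E₂) = 1/(775×111×10³) + 1/(2100×148×10³) = 1.484×10⁻⁸ N⁻¹.
P = 0.00074 / 1.484×10⁻⁸ = 49860 N = 49.86 kN.
σ_{cast iron} = P/A₁ = 49860/775 = 64.33 MPa, tensile.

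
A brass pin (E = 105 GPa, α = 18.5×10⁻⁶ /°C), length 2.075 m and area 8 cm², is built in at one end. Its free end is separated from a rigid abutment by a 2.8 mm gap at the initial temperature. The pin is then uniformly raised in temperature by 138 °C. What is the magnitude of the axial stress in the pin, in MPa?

σ ≈ 126 MPa (compressive)

Unrestrained expansion: δ_free = αΔT L = 18.5×10⁻⁶ × 138 × 2075 = 5.297 mm.
This exceeds the 2.8 mm gap, so the wall pushes back. The portion of expansion that must be recovered elastically is δ_free − gap = 5.297 − 2.8 = 2.497 mm.
That suppressed elongation corresponds to σ = E·Δ/L = 105×10³ × 2.497/2075 = 126.4 MPa.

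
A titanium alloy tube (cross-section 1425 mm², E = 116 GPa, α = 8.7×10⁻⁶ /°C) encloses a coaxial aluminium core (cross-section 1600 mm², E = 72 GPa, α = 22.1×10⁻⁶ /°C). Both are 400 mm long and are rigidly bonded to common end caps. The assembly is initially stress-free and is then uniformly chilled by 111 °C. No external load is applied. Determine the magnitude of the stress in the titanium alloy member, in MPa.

Both members must finish at the same length. With the larger α, the aluminium tends to over-contract; the plates restrain it, putting the aluminium in tension and the titanium alloy in compression. With no external load the two internal forces are equal and opposite, magnitude P.
Compatibility of the two members (thermal + elastic change equal): (α₁ − α₂)ΔT = P·[1/(A₁E₁) + 1/(A₂E₂)].
|α₁ − α₂|·ΔT = 13.4×10⁻⁶ × 111 = 0.001487.
1/(A₁E₁) + 1/(A₂E₂) = 1/(1425×116×10³) + 1/(1600×72×10³) = 1.473×10⁻⁸ N⁻¹.
So P = 0.001487 / 1.473×10⁻⁸ = 101 kN.
σ_{titanium alloy} = P/A₁ = 101000/1425 = 70.86 MPa, compressive.

σ ≈ 70.9 MPa (compressive)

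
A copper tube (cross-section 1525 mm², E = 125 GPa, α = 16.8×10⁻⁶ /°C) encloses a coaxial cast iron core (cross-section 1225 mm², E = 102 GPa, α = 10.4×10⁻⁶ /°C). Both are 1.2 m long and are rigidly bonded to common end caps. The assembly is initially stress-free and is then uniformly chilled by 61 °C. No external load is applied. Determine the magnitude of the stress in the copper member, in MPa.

Equilibrium of a rigid end plate with no external load gives equal and opposite internal forces ±P in the two members. Since α_{copper} > α_{cast iron}, cooling drives the copper into tension and the cast iron into compression.
Equating the net (thermal + elastic) strains gives |α₁ − α₂|·ΔT = P·[1/(A₁E₁) + 1/(A₂E₂)].
|α₁ − α₂|·ΔT = 6.4×10⁻⁶ × 61 = 0.0003904.
1/(A₁E₁) + 1/(A₂E₂) = 1/(1525×125×10³) + 1/(1225×102×10³) = 1.325×10⁻⁸ N⁻¹.
So P = 0.0003904 / 1.325×10⁻⁸ = 29.47 kN.
σ_{copper} = P/A₁ = 29470/1525 = 19.32 MPa, tensile.

σ ≈ 19.3 MPa (tensile)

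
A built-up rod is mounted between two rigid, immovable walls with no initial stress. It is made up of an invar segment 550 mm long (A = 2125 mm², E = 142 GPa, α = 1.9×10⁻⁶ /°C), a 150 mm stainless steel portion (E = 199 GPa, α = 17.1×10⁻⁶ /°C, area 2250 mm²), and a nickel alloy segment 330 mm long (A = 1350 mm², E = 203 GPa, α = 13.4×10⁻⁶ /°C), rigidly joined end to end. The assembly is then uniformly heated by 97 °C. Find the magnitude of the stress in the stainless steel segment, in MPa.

If the supports were absent, the total length change would be Σ αᵢΔT Lᵢ = 1.9×10⁻⁶×97×550 + 17.1×10⁻⁶×97×150 + 13.4×10⁻⁶×97×330 = 0.7791 mm.
The walls prevent any net length change, so an axial force P (same in every segment) develops. Compatibility: P · Σ Lᵢ/(AᵢEᵢ) = δ_free.
The series flexibility is Σ Lᵢ/(AᵢEᵢ) = 550/(2125×142×10³) + 150/(2250×199×10³) + 330/(1350×203×10³) = 3.362×10⁻⁶ mm/N.
So P = 0.7791 / 3.362×10⁻⁶ = 231.7 kN, compressive.
σ_{stainless steel} = P / A = 231700 / 2250 = 103 MPa.

σ ≈ 103 MPa (compressive)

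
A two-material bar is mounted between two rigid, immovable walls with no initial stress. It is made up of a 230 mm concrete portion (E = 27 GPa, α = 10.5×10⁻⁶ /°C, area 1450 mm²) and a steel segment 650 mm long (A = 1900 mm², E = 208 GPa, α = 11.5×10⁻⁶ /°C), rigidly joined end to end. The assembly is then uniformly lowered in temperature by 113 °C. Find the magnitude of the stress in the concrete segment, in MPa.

With the walls removed the bar would change length by δ_free = Σ αᵢΔT Lᵢ = 10.5×10⁻⁶×113×230 + 11.5×10⁻⁶×113×650 = 1.118 mm.
Since the ends are fixed, an axial force P builds up, equal in every segment, with P · Σ Lᵢ/(AᵢEᵢ) = δ_free.
Σ Lᵢ/(AᵢEᵢ) = 230/(1450×27×10³) + 650/(1900×208×10³) = 7.52×10⁻⁶ mm/N.
P = 1.118 / 7.52×10⁻⁶ = 148600 N = 148.6 kN, tensile.
σ_{concrete} = P / A = 148600 / 1450 = 102.5 MPa.

σ ≈ 102 MPa (tensile)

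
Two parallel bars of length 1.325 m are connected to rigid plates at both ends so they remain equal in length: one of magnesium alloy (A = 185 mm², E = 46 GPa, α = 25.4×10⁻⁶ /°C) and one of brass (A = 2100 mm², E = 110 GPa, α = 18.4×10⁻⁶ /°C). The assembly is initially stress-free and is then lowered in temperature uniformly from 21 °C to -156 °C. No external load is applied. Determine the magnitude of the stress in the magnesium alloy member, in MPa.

σ ≈ 55 MPa (tensile)

Both members must finish at the same length. With the larger α, the magnesium alloy tends to over-contract; the plates restrain it, putting the magnesium alloy in tension and the brass in compression. With no external load the two internal forces are equal and opposite, magnitude P.
Compatibility of the two members (thermal + elastic change equal): (α₁ − α₂)ΔT = P·[1/(A₁E₁) + 1/(A₂E₂)].
|α₁ − α₂|·ΔT = 7×10⁻⁶ × 177 = 0.001239.
1/(A₁E₁) + 1/(A₂E₂) = 1/(185×46×10³) + 1/(2100×110×10³) = 1.218×10⁻⁷ N⁻¹.
P = 0.001239 / 1.218×10⁻⁷ = 10170 N = 10.17 kN.
σ_{magnesium alloy} = P/A₁ = 10170/185 = 54.97 MPa, tensile.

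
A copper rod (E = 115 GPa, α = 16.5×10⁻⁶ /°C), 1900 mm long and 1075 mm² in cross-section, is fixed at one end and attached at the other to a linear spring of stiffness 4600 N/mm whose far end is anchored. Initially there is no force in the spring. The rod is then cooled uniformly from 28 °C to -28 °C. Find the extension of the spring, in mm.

The unrestrained thermal change is αΔT L = 16.5×10⁻⁶ × 56 × 1900 = 1.756 mm.
With a force P in the spring, the elastic change of the rod is PL/(AE) and that of the spring is P/k; compatibility requires their sum to equal δ_free.
P [ L/(AE) + 1/k ] = δ_free → P [ 1900/(1075×115×10³) + 1/(4600) ] = 1.756.
P = 1.756 / 0.0002328 = 7543 N.
Spring extension = P/k = 7543/(4600) = 1.64 mm.

δ ≈ 1.64 mm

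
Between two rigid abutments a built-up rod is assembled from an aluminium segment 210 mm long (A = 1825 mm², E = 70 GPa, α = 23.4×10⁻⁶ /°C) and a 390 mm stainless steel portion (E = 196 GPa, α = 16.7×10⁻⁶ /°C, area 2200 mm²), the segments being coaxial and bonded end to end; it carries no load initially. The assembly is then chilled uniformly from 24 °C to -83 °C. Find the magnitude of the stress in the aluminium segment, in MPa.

σ ≈ 263 MPa (tensile)

Free thermal contraction of the whole bar: Σ αᵢΔT Lᵢ = 23.4×10⁻⁶×107×210 + 16.7×10⁻⁶×107×390 = 1.223 mm.
The walls prevent any net length change, so an axial force P (same in every segment) develops. Compatibility: P · Σ Lᵢ/(AᵢEᵢ) = δ_free.
The series flexibility is Σ Lᵢ/(AᵢEᵢ) = 210/(1825×70×10³) + 390/(2200×196×10³) = 2.548×10⁻⁶ mm/N.
Hence P = δ_free / Σ(L/AE) = 1.223/2.548×10⁻⁶ = 479.8 kN (tensile).
σ_{aluminium} = P / A = 479800 / 1825 = 262.9 MPa.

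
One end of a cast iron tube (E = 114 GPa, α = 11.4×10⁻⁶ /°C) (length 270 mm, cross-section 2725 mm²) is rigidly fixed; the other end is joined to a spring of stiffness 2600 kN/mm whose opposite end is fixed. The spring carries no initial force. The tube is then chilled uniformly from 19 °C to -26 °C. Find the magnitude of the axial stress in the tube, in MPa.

σ ≈ 40.5 MPa (tensile)

Free thermal contraction: δ_free = αΔT L = 11.4×10⁻⁶ × 45 × 270 = 0.1385 mm.
Let P be the tensile force in the spring. The tube extends elastically by PL/(AE) and the spring stretches by P/k; together these equal δ_free.
P [ L/(AE) + 1/k ] = δ_free → P [ 270/(2725×114×10³) + 1/(2600×10³) ] = 0.1385.
P = 0.1385 / 1.254×10⁻⁶ = 110500 N.
σ = P/A = 110500/2725 = 40.54 MPa.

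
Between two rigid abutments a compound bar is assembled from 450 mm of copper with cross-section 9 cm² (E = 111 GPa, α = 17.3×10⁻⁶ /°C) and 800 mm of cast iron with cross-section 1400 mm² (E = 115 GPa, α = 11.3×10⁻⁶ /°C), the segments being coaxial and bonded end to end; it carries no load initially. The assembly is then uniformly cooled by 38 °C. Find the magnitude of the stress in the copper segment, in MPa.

σ ≈ 75 MPa (tensile)

Free thermal contraction of the whole bar: Σ αᵢΔT Lᵢ = 17.3×10⁻⁶×38×450 + 11.3×10⁻⁶×38×800 = 0.6394 mm.
The walls prevent any net length change, so an axial force P (same in every segment) develops. Compatibility: P · Σ Lᵢ/(AᵢEᵢ) = δ_free.
Σ Lᵢ/(AᵢEᵢ) = 450/(900×111×10³) + 800/(1400×115×10³) = 9.473×10⁻⁶ mm/N.
P = 0.6394 / 9.473×10⁻⁶ = 67490 N = 67.49 kN, tensile.
σ_{copper} = P / A = 67490 / 900 = 74.99 MPa.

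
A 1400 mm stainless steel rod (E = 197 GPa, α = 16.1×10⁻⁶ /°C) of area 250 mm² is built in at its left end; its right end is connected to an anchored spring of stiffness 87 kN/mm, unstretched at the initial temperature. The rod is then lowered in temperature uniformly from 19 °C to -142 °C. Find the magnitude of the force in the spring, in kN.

P ≈ 90.9 kN

If the spring were absent the rod would shorten by αΔT L = 16.1×10⁻⁶ × 161 × 1400 = 3.629 mm.
Let P be the tensile force in the spring. The rod extends elastically by PL/(AE) and the spring stretches by P/k; together these equal δ_free.
So P = δ_free / [L/(AE) + 1/k] = 3.629 / [ 1400/(250×197×10³) + 1/(87×10³) ].
P = 3.629 / 3.992×10⁻⁵ = 90900 N.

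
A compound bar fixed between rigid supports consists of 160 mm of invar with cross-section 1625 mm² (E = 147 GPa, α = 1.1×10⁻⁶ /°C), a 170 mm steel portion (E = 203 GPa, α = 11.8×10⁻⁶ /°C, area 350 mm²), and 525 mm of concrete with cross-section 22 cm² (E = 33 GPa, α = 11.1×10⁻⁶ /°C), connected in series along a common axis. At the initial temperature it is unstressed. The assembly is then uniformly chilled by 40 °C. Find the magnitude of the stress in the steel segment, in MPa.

σ ≈ 88.9 MPa (tensile)

If the supports were absent, the total length change would be Σ αᵢΔT Lᵢ = 1.1×10⁻⁶×40×160 + 11.8×10⁻⁶×40×170 + 11.1×10⁻⁶×40×525 = 0.3204 mm.
The walls prevent any net length change, so an axial force P (same in every segment) develops. Compatibility: P · Σ Lᵢ/(AᵢEᵢ) = δ_free.
The series flexibility is Σ Lᵢ/(AᵢEᵢ) = 160/(1625×147×10³) + 170/(350×203×10³) + 525/(2200×33×10³) = 1.029×10⁻⁵ mm/N.
So P = 0.3204 / 1.029×10⁻⁵ = 31.12 kN, tensile.
σ_{steel} = P / A = 31120 / 350 = 88.92 MPa.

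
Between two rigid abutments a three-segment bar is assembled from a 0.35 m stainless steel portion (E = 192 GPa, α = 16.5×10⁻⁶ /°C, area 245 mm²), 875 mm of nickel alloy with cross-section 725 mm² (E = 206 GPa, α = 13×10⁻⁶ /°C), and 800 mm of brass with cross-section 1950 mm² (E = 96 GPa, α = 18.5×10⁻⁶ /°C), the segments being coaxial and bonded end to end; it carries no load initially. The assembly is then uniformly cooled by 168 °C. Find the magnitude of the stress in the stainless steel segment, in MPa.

If the supports were absent, the total length change would be Σ αᵢΔT Lᵢ = 16.5×10⁻⁶×168×350 + 13×10⁻⁶×168×875 + 18.5×10⁻⁶×168×800 = 5.368 mm.
The rigid supports impose zero overall length change; the single axial force P common to all segments must satisfy P Σ Lᵢ/(AᵢEᵢ) = δ_free.
The series flexibility is Σ Lᵢ/(AᵢEᵢ) = 350/(245×192×10³) + 875/(725×206×10³) + 800/(1950×96×10³) = 1.757×10⁻⁵ mm/N.
P = 5.368 / 1.757×10⁻⁵ = 305500 N = 305.5 kN, tensile.
σ_{stainless steel} = P / A = 305500 / 245 = 1247 MPa.

σ ≈ 1250 MPa (tensile)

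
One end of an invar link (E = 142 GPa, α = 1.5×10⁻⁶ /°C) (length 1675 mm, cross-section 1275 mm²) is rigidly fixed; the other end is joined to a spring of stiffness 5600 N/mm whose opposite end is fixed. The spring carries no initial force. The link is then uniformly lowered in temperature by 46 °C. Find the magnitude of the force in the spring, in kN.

The unrestrained thermal change is αΔT L = 1.5×10⁻⁶ × 46 × 1675 = 0.1156 mm.
Let P be the tensile force in the spring. The link extends elastically by PL/(AE) and the spring stretches by P/k; together these equal δ_free.
P [ L/(AE) + 1/k ] = δ_free → P [ 1675/(1275×142×10³) + 1/(5600) ] = 0.1156.
P = 0.1156 / 0.0001878 = 615.3 N.

P ≈ 0.615 kN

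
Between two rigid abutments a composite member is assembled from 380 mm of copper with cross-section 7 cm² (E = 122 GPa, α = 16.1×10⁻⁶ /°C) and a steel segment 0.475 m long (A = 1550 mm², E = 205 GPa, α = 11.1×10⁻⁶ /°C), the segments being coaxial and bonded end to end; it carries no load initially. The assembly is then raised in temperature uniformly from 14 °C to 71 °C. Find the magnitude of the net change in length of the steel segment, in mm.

If the supports were absent, the total length change would be Σ αᵢΔT Lᵢ = 16.1×10⁻⁶×57×380 + 11.1×10⁻⁶×57×475 = 0.6493 mm.
The walls prevent any net length change, so an axial force P (same in every segment) develops. Compatibility: P · Σ Lᵢ/(AᵢEᵢ) = δ_free.
Σ Lᵢ/(AᵢEᵢ) = 380/(700×122×10³) + 475/(1550×205×10³) = 5.945×10⁻⁶ mm/N.
P = 0.6493 / 5.945×10⁻⁶ = 109200 N = 109.2 kN, compressive.
For the steel segment, free thermal change = 11.1×10⁻⁶×57×475 = 0.3005 mm and elastic change from P = 109200×475/(1550×205×10³) = 0.1633 mm; these oppose, so the net change is 0.137 mm (segment lengthens).

|ΔL| ≈ 0.137 mm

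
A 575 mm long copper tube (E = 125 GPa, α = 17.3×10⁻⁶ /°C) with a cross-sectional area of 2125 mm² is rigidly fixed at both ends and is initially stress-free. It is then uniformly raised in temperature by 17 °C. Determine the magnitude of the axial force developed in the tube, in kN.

P ≈ 78.1 kN (compressive)

Full restraint means ε = 0, so the stress is σ = EαΔT = 125×10³ × 17.3×10⁻⁶ × 17 = 36.76 MPa.
Axial force P = σA = 36.76 × 2125 = 78120 N = 78.12 kN, compressive.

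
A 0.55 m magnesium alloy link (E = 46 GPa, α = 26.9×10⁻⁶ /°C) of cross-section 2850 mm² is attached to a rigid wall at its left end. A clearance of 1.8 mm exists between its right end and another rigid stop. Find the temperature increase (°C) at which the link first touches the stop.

Contact occurs when the free expansion equals the gap: αΔT L = 1.8 mm.
So ΔT = g/(αL) = 1.8/(26.9×10⁻⁶ × 550) = 121.7 °C.

ΔT ≈ 122 °C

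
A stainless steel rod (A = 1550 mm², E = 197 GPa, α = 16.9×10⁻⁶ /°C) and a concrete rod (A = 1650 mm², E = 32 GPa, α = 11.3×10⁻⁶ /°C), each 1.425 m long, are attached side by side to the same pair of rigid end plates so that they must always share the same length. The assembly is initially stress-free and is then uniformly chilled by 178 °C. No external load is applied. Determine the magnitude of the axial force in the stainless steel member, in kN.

Equilibrium of a rigid end plate with no external load gives equal and opposite internal forces ±P in the two members. Since α_{stainless steel} > α_{concrete}, cooling drives the stainless steel into tension and the concrete into compression.
Compatibility of the two members (thermal + elastic change equal): (α₁ − α₂)ΔT = P·[1/(A₁E₁) + 1/(A₂E₂)].
|α₁ − α₂|·ΔT = 5.6×10⁻⁶ × 178 = 0.0009968.
1/(A₁E₁) + 1/(A₂E₂) = 1/(1550×197×10³) + 1/(1650×32×10³) = 2.221×10⁻⁸ N⁻¹.
So P = 0.0009968 / 2.221×10⁻⁸ = 44.87 kN.

P ≈ 44.9 kN (tensile in the stainless steel)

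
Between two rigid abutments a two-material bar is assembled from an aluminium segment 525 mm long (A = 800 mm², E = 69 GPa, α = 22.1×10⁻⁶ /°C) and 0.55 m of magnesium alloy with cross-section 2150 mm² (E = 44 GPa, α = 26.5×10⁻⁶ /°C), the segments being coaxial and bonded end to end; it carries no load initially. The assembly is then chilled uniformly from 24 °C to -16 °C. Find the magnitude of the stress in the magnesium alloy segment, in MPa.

With the walls removed the bar would change length by δ_free = Σ αᵢΔT Lᵢ = 22.1×10⁻⁶×40×525 + 26.5×10⁻⁶×40×550 = 1.047 mm.
The rigid supports impose zero overall length change; the single axial force P common to all segments must satisfy P Σ Lᵢ/(AᵢEᵢ) = δ_free.
The series flexibility is Σ Lᵢ/(AᵢEᵢ) = 525/(800×69×10³) + 550/(2150×44×10³) = 1.532×10⁻⁵ mm/N.
So P = 1.047 / 1.532×10⁻⁵ = 68.33 kN, tensile.
σ_{magnesium alloy} = P / A = 68330 / 2150 = 31.78 MPa.

σ ≈ 31.8 MPa (tensile)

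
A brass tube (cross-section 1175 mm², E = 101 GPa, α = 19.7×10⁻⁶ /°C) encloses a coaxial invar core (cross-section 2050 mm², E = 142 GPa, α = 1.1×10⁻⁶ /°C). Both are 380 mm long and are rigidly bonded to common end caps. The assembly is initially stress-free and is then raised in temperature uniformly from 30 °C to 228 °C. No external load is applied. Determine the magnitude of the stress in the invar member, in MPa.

The brass has the larger α, so on heating it would change length more than the invar if both were free. The rigid plates force a common final length, so the brass is put into compression and the invar into tension, with equal and opposite forces P (no external load).
Setting the final lengths equal and cancelling L: (α₁ − α₂)ΔT = P/(A₁E₁) + P/(A₂E₂).
|α₁ − α₂|·ΔT = 18.6×10⁻⁶ × 198 = 0.003683.
1/(A₁E₁) + 1/(A₂E₂) = 1/(1175×101×10³) + 1/(2050×142×10³) = 1.186×10⁻⁸ N⁻¹.
So P = 0.003683 / 1.186×10⁻⁸ = 310.5 kN.
σ_{invar} = P/A₂ = 310500/2050 = 151.5 MPa, tensile.

σ ≈ 151 MPa (tensile)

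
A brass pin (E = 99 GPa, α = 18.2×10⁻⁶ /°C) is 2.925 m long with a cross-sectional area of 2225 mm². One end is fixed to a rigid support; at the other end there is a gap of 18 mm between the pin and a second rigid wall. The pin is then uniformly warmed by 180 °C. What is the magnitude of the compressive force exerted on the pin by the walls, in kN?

If the wall were absent the pin would grow by αΔT L = 18.2×10⁻⁶ × 180 × 2925 = 9.582 mm.
This is smaller than the 18 mm clearance, so the pin expands freely without reaching the stop — the stress is zero.

P ≈ 0 kN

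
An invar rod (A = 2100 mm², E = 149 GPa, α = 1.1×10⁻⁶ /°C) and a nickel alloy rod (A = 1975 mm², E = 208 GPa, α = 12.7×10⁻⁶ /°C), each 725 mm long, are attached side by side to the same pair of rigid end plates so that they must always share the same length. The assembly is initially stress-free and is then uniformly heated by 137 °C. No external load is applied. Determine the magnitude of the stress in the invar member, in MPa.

σ ≈ 134 MPa (tensile)

The nickel alloy has the larger α, so on heating it would change length more than the invar if both were free. The rigid plates force a common final length, so the nickel alloy is put into compression and the invar into tension, with equal and opposite forces P (no external load).
Compatibility of the two members (thermal + elastic change equal): (α₁ − α₂)ΔT = P·[1/(A₁E₁) + 1/(A₂E₂)].
|α₁ − α₂|·ΔT = 11.6×10⁻⁶ × 137 = 0.001589.
1/(A₁E₁) + 1/(A₂E₂) = 1/(2100×149×10³) + 1/(1975×208×10³) = 5.63×10⁻⁹ N⁻¹.
P = 0.001589 / 5.63×10⁻⁹ = 282300 N = 282.3 kN.
σ_{invar} = P/A₁ = 282300/2100 = 134.4 MPa, tensile.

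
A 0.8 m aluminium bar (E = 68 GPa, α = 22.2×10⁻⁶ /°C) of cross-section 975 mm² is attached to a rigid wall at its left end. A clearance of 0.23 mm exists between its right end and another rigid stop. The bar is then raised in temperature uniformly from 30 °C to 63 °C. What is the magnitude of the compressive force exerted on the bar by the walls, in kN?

P ≈ 29.5 kN

If the wall were absent the bar would grow by αΔT L = 22.2×10⁻⁶ × 33 × 800 = 0.5861 mm.
After closing the 0.23 mm clearance, 0.5861 − 0.23 = 0.3561 mm of expansion remains to be suppressed by the wall.
So σ = E(δ_free − g)/L = 68×10³ × 0.3561/800 = 30.27 MPa.
Force on the wall = σA = 30.27 × 975 mm² = 29.51 kN.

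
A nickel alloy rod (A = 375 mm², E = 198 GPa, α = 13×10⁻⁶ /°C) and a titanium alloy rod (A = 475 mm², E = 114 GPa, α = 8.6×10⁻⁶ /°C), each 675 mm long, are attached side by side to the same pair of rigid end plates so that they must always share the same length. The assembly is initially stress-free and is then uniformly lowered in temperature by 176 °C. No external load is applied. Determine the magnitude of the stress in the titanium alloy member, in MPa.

The nickel alloy has the larger α, so on cooling it would change length more than the titanium alloy if both were free. The rigid plates force a common final length, so the nickel alloy is put into tension and the titanium alloy into compression, with equal and opposite forces P (no external load).
Compatibility of the two members (thermal + elastic change equal): (α₁ − α₂)ΔT = P·[1/(A₁E₁) + 1/(A₂E₂)].
|α₁ − α₂|·ΔT = 4.4×10⁻⁶ × 176 = 0.0007744.
1/(A₁E₁) + 1/(A₂E₂) = 1/(375×198×10³) + 1/(475×114×10³) = 3.194×10⁻⁸ N⁻¹.
P = 0.0007744 / 3.194×10⁻⁸ = 24250 N = 24.25 kN.
σ_{titanium alloy} = P/A₂ = 24250/475 = 51.05 MPa, compressive.

σ ≈ 51.1 MPa (compressive)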